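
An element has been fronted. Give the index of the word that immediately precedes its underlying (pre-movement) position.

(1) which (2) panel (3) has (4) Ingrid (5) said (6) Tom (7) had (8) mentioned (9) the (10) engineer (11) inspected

The displaced element is "which panel" (word 2).
It is linked across 2 clause boundaries (Ø → Ø).
It functions as the direct object of "inspected", so the gap sits immediately after word 11 ("inspected").
Base order: Ingrid has said Tom had mentioned the engineer inspected which panel.

11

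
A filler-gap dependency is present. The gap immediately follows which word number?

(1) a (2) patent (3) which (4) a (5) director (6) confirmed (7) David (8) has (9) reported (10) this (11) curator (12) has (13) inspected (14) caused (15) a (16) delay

13

The displaced element is "a patent" (word 2).
It is linked across 2 clause boundaries (Ø → Ø).
It functions as the direct object of "inspected", so the gap sits immediately after word 13 ("inspected").
Base order: A director confirmed David has reported this curator has inspected a patent.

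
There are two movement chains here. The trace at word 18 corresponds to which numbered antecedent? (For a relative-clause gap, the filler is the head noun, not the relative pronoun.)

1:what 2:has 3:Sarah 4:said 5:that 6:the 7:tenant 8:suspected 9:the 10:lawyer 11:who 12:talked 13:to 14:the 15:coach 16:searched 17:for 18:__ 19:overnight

1

The marked gap is the object of the preposition "for" of "searched".
Its filler is the fronted wh-phrase "what", at word 1.
(The other dependency links word 10 to a gap after word 11.)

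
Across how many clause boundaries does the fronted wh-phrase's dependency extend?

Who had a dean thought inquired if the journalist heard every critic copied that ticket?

"who" is extracted from the subject of "inquired".
Boundaries crossed, outermost first: [Ø] — 1 in total.

1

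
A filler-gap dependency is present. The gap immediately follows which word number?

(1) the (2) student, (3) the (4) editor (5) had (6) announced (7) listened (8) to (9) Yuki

6

The displaced element is "the student" (word 2).
It is linked across 1 clause boundary (Ø).
It functions as the subject of "listened", so the gap sits immediately after word 6 ("announced").
Base order: The editor had announced the student listened to Yuki.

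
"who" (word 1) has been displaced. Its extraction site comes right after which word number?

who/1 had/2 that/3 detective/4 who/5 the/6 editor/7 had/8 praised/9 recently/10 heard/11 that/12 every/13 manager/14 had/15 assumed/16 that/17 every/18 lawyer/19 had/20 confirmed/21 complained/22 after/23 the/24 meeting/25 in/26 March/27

21

The displaced element is "who" (word 1).
It is linked across 3 clause boundaries (that → that → Ø).
It functions as the subject of "complained", so the gap sits immediately after word 21 ("confirmed").
Base order: That detective who the editor had praised recently had heard that every manager had assumed that every lawyer had confirmed that who complained after the meeting in March.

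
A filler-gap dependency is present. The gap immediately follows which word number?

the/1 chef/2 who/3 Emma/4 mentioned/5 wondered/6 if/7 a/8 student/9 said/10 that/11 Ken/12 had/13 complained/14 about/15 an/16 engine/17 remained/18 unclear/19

5

The displaced element is "the chef" (word 2).
It is linked across 1 clause boundary (Ø).
It functions as the subject of "wondered", so the gap sits immediately after word 5 ("mentioned").
Base order: Emma mentioned the chef wondered if a student said that Ken had complained about an engine.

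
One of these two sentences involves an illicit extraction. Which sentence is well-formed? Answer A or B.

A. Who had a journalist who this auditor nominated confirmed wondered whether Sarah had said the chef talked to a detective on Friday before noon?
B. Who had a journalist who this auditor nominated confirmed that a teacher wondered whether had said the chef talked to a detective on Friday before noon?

In B, the wh-phrase is extracted from inside a wh-island (introduced by "whether"), which blocks movement.
In A, the extraction path crosses only that-complement boundaries, which are transparent.
So A is grammatical.

A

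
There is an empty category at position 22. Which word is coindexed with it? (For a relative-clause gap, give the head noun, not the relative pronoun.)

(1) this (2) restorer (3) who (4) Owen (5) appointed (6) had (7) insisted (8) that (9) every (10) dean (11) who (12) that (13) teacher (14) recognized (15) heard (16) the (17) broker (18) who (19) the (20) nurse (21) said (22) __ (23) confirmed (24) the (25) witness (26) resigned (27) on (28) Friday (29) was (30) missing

17

The gap at 22 is the subject of "confirmed", inside a relative clause.
The relative pronoun is "who" (word 18); it is bound by the head noun immediately before it.
Its filler is the head noun "broker", at word 17.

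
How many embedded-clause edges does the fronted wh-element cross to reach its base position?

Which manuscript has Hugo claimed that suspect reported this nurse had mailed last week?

"which manuscript" is extracted from the object of "mailed".
Boundaries crossed, outermost first: [Ø], [Ø] — 2 in total.

2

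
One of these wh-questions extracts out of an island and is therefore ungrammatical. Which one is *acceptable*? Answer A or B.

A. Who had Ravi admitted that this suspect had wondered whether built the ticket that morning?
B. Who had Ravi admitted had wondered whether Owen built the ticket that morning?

B

In A, the wh-phrase is extracted from inside a wh-island (introduced by "whether"), which blocks movement.
In B, the extraction path crosses only that-complement boundaries, which are transparent.
So B is grammatical.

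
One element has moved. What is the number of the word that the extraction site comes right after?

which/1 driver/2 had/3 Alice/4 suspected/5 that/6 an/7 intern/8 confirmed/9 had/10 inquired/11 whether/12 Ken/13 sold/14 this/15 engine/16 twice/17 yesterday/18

The displaced element is "which driver" (word 2).
It is linked across 2 clause boundaries (that → Ø).
It functions as the subject of "inquired", so the gap sits immediately after word 9 ("confirmed").
Base order: Alice had suspected that an intern confirmed that which driver had inquired whether Ken sold this engine twice yesterday.

9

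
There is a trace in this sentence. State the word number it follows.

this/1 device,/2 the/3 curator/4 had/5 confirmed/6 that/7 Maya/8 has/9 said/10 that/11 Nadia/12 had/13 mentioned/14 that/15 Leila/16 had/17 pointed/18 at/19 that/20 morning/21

19

The displaced element is "this device" (word 2).
It is linked across 3 clause boundaries (that → that → that).
It functions as the object of the preposition "at" of "pointed", so the gap sits immediately after word 19 ("at").
Base order: The curator had confirmed that Maya has said that Nadia had mentioned that Leila had pointed at this device that morning.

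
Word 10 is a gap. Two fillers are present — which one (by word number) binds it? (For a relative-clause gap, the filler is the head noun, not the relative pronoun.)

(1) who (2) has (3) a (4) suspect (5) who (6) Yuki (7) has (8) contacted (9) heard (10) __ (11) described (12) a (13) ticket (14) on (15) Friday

1

The marked gap is the subject of "described".
Its filler is the fronted wh-phrase "who", at word 1.
(The other dependency links word 4 to a gap after word 8.)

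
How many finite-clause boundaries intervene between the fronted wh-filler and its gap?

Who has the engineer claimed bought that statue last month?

1

"who" is extracted from the subject of "bought".
Boundaries crossed, outermost first: [Ø] — 1 in total.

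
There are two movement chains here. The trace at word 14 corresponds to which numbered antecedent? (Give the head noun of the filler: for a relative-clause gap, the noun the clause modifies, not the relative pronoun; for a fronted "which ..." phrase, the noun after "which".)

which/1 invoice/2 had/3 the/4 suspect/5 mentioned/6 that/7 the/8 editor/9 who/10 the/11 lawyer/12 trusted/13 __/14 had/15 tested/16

9

The marked gap is inside the relative clause, the direct object of "trusted".
Its filler is the head noun "editor" (via "who"), at word 9.
(The other dependency links word 2 to a gap after word 16.)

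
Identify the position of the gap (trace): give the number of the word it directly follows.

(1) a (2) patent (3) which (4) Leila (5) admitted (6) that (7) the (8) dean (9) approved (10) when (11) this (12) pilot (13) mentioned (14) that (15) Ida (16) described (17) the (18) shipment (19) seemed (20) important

The displaced element is "a patent" (word 2).
It is linked across 1 clause boundary (that).
It functions as the direct object of "approved", so the gap sits immediately after word 9 ("approved").
Base order: Leila admitted that the dean approved a patent when this pilot mentioned that Ida described the shipment.

9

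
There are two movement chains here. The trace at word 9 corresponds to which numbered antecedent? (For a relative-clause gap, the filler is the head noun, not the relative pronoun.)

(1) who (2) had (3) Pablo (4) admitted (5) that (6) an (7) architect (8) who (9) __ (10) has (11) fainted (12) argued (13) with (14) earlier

7

The marked gap is inside the relative clause, the subject of "fainted".
Its filler is the head noun "architect" (via "who"), at word 7.
(The other dependency links word 1 to a gap after word 13.)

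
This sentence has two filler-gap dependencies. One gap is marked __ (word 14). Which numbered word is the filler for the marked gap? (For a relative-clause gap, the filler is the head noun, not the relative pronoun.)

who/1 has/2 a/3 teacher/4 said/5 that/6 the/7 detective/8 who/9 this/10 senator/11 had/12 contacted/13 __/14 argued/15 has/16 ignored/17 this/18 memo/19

8

The marked gap is inside the relative clause, the direct object of "contacted".
Its filler is the head noun "detective" (via "who"), at word 8.
(The other dependency links word 1 to a gap after word 15.)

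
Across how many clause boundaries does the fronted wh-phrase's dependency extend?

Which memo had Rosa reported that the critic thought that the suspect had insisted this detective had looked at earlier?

3

"which memo" is extracted from the PP object of "looked".
Boundaries crossed, outermost first: [that], [that], [Ø] — 3 in total.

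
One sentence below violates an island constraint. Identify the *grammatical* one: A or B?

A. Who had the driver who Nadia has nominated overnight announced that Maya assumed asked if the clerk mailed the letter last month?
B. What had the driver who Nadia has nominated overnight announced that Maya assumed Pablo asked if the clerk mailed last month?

A

In B, the wh-phrase is extracted from inside a wh-island (introduced by "if"), which blocks movement.
In A, the extraction path crosses only that-complement boundaries, which are transparent.
So A is grammatical.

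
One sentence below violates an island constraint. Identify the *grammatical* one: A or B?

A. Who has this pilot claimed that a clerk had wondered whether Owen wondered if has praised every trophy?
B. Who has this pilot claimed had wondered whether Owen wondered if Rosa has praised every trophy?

B

In A, the wh-phrase is extracted from inside a wh-island (introduced by "whether"), which blocks movement.
In B, the extraction path crosses only that-complement boundaries, which are transparent.
So B is grammatical.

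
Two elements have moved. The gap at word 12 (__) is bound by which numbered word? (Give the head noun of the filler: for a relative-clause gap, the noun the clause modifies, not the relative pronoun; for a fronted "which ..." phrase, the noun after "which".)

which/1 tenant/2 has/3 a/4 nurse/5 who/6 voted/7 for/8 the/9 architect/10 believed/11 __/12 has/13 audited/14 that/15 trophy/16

The marked gap is the subject of "audited".
Its filler is the fronted wh-phrase "which tenant", at word 2.
(The other dependency links word 5 to a gap after word 6.)

2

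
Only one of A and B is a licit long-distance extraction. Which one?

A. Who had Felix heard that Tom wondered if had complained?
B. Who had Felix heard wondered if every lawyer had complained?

In A, the wh-phrase is extracted from inside a wh-island (introduced by "if"), which blocks movement.
In B, the extraction path crosses only that-complement boundaries, which are transparent.
So B is grammatical.

B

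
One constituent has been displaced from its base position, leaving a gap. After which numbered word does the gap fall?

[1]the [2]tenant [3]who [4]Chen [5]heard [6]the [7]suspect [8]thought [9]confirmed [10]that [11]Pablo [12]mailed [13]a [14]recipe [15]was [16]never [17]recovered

8

The displaced element is "the tenant" (word 2).
It is linked across 2 clause boundaries (Ø → Ø).
It functions as the subject of "confirmed", so the gap sits immediately after word 8 ("thought").
Base order: Chen heard the suspect thought the tenant confirmed that Pablo mailed a recipe.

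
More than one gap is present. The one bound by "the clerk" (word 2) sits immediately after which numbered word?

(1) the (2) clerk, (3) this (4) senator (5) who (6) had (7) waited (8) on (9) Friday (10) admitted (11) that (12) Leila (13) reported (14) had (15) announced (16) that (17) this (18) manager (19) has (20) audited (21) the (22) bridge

13

The displaced element is "the clerk" (word 2).
It is linked across 2 clause boundaries (that → Ø).
It functions as the subject of "announced", so the gap sits immediately after word 13 ("reported").
Base order: This senator who had waited on Friday admitted that Leila reported that the clerk had announced that this manager has audited the bridge.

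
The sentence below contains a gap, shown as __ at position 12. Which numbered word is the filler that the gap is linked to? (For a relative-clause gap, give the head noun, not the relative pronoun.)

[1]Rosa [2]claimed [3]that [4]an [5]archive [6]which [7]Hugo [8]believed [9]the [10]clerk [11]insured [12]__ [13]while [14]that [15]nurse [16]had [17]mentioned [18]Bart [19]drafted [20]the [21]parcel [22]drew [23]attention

The gap at 12 is the object of "insured", inside a relative clause.
The relative pronoun is "which" (word 6); it is bound by the head noun immediately before it.
Its filler is the head noun "archive", at word 5.

5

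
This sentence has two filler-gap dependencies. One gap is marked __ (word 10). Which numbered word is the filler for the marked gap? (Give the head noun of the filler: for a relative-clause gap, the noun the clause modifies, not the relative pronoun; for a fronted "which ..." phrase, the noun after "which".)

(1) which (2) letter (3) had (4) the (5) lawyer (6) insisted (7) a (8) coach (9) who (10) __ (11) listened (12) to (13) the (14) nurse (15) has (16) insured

8

The marked gap is inside the relative clause, the subject of "listened".
Its filler is the head noun "coach" (via "who"), at word 8.
(The other dependency links word 2 to a gap after word 16.)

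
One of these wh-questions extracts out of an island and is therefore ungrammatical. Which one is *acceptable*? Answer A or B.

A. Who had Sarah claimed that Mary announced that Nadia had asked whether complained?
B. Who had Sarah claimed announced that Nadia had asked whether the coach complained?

In A, the wh-phrase is extracted from inside a wh-island (introduced by "whether"), which blocks movement.
In B, the extraction path crosses only that-complement boundaries, which are transparent.
So B is grammatical.

B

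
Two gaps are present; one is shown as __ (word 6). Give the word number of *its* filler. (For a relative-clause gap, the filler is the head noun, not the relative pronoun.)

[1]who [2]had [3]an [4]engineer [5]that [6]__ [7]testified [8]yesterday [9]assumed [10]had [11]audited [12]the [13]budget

The marked gap is inside the relative clause, the subject of "testified".
Its filler is the head noun "engineer" (via "that"), at word 4.
(The other dependency links word 1 to a gap after word 9.)

4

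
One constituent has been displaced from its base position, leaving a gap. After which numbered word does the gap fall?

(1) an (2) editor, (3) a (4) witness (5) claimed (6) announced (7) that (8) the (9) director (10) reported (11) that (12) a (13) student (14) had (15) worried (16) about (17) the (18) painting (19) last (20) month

5

The displaced element is "an editor" (word 2).
It is linked across 1 clause boundary (Ø).
It functions as the subject of "announced", so the gap sits immediately after word 5 ("claimed").
Base order: A witness claimed that an editor announced that the director reported that a student had worried about the painting last month.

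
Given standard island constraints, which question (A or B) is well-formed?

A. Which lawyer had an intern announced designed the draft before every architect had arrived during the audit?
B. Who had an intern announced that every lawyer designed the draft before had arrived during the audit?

A

In B, the wh-phrase is extracted from inside an adjunct island (introduced by "before"), which blocks movement.
In A, the extraction path crosses only that-complement boundaries, which are transparent.
So A is grammatical.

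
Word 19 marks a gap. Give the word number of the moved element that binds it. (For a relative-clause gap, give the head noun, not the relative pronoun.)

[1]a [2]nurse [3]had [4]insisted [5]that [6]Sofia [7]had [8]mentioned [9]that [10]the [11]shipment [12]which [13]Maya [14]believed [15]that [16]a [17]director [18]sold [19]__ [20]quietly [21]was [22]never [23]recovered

The gap at 19 is the object of "sold", inside a relative clause.
The relative pronoun is "which" (word 12); it is bound by the head noun immediately before it.
Its filler is the head noun "shipment", at word 11.

11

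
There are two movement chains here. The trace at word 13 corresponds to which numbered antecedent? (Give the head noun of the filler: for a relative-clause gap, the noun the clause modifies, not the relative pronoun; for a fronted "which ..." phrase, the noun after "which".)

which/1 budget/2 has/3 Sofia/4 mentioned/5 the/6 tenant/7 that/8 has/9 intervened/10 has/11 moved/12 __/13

The marked gap is the direct object of "moved".
Its filler is the fronted wh-phrase "which budget", at word 2.
(The other dependency links word 7 to a gap after word 8.)

2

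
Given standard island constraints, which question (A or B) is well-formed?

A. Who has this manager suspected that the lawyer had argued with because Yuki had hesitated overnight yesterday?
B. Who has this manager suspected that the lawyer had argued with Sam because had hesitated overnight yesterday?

A

In B, the wh-phrase is extracted from inside an adjunct island (introduced by "because"), which blocks movement.
In A, the extraction path crosses only that-complement boundaries, which are transparent.
So A is grammatical.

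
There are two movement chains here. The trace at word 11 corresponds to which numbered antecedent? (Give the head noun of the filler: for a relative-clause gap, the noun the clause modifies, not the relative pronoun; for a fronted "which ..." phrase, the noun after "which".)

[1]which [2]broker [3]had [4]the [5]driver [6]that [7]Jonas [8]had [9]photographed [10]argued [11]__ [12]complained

2

The marked gap is the subject of "complained".
Its filler is the fronted wh-phrase "which broker", at word 2.
(The other dependency links word 5 to a gap after word 9.)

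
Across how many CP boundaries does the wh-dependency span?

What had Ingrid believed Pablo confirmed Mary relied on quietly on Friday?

2

"what" is extracted from the PP object of "relied".
Boundaries crossed, outermost first: [Ø], [Ø] — 2 in total.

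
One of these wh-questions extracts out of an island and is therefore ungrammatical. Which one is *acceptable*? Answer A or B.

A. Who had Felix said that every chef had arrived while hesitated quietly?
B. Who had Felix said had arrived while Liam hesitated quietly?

B

In A, the wh-phrase is extracted from inside an adjunct island (introduced by "while"), which blocks movement.
In B, the extraction path crosses only that-complement boundaries, which are transparent.
So B is grammatical.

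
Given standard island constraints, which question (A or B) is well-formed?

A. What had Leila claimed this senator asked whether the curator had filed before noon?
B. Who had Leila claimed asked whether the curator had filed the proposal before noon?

In A, the wh-phrase is extracted from inside a wh-island (introduced by "whether"), which blocks movement.
In B, the extraction path crosses only that-complement boundaries, which are transparent.
So B is grammatical.

B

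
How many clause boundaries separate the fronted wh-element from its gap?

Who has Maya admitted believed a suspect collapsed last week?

1

"who" is extracted from the subject of "believed".
Boundaries crossed, outermost first: [Ø] — 1 in total.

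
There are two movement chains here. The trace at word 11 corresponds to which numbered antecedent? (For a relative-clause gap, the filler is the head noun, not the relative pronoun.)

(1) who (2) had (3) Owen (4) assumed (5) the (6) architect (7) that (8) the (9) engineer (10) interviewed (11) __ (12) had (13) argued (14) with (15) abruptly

6

The marked gap is inside the relative clause, the direct object of "interviewed".
Its filler is the head noun "architect" (via "that"), at word 6.
(The other dependency links word 1 to a gap after word 14.)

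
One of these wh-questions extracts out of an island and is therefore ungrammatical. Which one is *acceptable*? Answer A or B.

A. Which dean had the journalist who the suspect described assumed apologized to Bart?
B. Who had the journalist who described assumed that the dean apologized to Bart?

In B, the wh-phrase is extracted from inside a complex-NP island (relative clause) (introduced by "who"), which blocks movement.
In A, the extraction path crosses only that-complement boundaries, which are transparent.
So A is grammatical.

A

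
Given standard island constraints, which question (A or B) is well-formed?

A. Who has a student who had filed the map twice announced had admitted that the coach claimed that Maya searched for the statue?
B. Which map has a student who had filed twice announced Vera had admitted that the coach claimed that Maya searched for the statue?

A

In B, the wh-phrase is extracted from inside a complex-NP island (relative clause) (introduced by "who"), which blocks movement.
In A, the extraction path crosses only that-complement boundaries, which are transparent.
So A is grammatical.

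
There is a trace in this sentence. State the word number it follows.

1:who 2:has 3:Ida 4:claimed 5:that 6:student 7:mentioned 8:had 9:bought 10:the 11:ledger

7

The displaced element is "who" (word 1).
It is linked across 2 clause boundaries (Ø → Ø).
It functions as the subject of "bought", so the gap sits immediately after word 7 ("mentioned").
Base order: Ida has claimed that student mentioned that who had bought the ledger.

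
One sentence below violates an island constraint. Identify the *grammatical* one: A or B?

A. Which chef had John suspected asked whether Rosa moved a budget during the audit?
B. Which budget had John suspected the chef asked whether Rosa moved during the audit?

A

In B, the wh-phrase is extracted from inside a wh-island (introduced by "whether"), which blocks movement.
In A, the extraction path crosses only that-complement boundaries, which are transparent.
So A is grammatical.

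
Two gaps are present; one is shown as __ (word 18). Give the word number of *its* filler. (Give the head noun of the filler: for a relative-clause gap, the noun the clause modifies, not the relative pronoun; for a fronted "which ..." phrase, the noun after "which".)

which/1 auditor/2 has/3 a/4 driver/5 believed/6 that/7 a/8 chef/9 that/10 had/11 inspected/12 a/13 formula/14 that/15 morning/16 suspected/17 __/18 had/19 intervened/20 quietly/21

2

The marked gap is the subject of "intervened".
Its filler is the fronted wh-phrase "which auditor", at word 2.
(The other dependency links word 9 to a gap after word 10.)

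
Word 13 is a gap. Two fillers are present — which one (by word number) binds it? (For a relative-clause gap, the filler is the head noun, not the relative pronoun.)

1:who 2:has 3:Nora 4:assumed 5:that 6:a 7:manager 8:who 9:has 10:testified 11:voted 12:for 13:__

The marked gap is the object of the preposition "for" of "voted".
Its filler is the fronted wh-phrase "who", at word 1.
(The other dependency links word 7 to a gap after word 8.)

1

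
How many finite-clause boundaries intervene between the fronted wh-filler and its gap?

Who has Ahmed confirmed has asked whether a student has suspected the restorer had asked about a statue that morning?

"who" is extracted from the subject of "asked".
Boundaries crossed, outermost first: [Ø] — 1 in total.

1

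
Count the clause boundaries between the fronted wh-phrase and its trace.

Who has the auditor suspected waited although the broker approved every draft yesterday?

1

"who" is extracted from the subject of "waited".
Boundaries crossed, outermost first: [Ø] — 1 in total.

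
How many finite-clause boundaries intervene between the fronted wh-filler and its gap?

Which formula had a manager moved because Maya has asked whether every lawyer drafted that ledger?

"which formula" originates inside the matrix clause — no clause boundary is crossed.

0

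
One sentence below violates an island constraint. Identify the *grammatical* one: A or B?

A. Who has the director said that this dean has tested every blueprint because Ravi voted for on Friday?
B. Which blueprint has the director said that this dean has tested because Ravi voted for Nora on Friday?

B

In A, the wh-phrase is extracted from inside an adjunct island (introduced by "because"), which blocks movement.
In B, the extraction path crosses only that-complement boundaries, which are transparent.
So B is grammatical.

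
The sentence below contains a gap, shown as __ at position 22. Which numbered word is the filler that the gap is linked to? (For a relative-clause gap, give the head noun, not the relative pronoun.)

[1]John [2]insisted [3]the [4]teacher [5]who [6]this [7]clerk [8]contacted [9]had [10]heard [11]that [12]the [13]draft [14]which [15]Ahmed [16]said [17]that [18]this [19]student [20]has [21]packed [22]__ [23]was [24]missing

13

The gap at 22 is the object of "packed", inside a relative clause.
The relative pronoun is "which" (word 14); it is bound by the head noun immediately before it.
Its filler is the head noun "draft", at word 13.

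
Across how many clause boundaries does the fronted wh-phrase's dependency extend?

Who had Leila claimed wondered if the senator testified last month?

"who" is extracted from the subject of "wondered".
Boundaries crossed, outermost first: [Ø] — 1 in total.

1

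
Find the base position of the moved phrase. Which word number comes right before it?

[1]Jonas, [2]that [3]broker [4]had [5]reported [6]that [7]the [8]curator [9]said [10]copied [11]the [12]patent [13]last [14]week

The displaced element is "Jonas" (word 1).
It is linked across 2 clause boundaries (that → Ø).
It functions as the subject of "copied", so the gap sits immediately after word 9 ("said").
Base order: That broker had reported that the curator said Jonas copied the patent last week.

9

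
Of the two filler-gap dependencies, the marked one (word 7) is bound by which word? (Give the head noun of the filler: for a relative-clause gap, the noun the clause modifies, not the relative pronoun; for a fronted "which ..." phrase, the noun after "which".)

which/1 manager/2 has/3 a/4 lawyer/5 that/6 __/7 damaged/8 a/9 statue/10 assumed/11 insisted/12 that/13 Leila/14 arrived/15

The marked gap is inside the relative clause, the subject of "damaged".
Its filler is the head noun "lawyer" (via "that"), at word 5.
(The other dependency links word 2 to a gap after word 11.)

5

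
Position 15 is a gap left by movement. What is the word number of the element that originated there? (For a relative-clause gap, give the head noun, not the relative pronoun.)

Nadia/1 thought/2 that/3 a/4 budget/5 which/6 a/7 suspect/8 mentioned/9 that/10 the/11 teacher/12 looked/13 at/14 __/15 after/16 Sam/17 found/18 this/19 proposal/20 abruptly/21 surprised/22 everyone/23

5

The gap at 15 is the prepositional object of "looked", inside a relative clause.
The relative pronoun is "which" (word 6); it is bound by the head noun immediately before it.
Its filler is the head noun "budget", at word 5.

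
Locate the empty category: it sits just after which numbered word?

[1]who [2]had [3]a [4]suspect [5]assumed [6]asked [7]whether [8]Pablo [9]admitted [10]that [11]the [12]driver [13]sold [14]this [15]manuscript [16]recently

5

The displaced element is "who" (word 1).
It is linked across 1 clause boundary (Ø).
It functions as the subject of "asked", so the gap sits immediately after word 5 ("assumed").
Base order: A suspect had assumed that who asked whether Pablo admitted that the driver sold this manuscript recently.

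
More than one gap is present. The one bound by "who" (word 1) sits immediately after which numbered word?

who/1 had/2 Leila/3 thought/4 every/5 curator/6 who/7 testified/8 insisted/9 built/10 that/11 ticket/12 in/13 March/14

9

The displaced element is "who" (word 1).
It is linked across 2 clause boundaries (Ø → Ø).
It functions as the subject of "built", so the gap sits immediately after word 9 ("insisted").
Base order: Leila had thought every curator who testified insisted that who built that ticket in March.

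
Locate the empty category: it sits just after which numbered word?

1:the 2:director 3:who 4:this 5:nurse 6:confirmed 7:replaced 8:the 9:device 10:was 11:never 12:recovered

The displaced element is "the director" (word 2).
It is linked across 1 clause boundary (Ø).
It functions as the subject of "replaced", so the gap sits immediately after word 6 ("confirmed").
Base order: This nurse confirmed that the director replaced the device.

6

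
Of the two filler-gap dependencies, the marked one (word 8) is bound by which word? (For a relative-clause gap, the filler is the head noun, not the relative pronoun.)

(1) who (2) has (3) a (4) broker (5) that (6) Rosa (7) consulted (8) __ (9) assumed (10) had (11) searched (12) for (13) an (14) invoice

The marked gap is inside the relative clause, the direct object of "consulted".
Its filler is the head noun "broker" (via "that"), at word 4.
(The other dependency links word 1 to a gap after word 9.)

4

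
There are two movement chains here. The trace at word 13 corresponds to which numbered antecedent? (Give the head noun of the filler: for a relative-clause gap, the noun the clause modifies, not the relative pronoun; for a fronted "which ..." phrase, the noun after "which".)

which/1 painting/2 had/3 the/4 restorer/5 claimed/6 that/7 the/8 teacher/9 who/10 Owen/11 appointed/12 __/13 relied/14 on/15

9

The marked gap is inside the relative clause, the direct object of "appointed".
Its filler is the head noun "teacher" (via "who"), at word 9.
(The other dependency links word 2 to a gap after word 15.)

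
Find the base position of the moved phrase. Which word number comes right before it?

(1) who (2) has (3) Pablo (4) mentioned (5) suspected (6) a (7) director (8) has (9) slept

The displaced element is "who" (word 1).
It is linked across 1 clause boundary (Ø).
It functions as the subject of "suspected", so the gap sits immediately after word 4 ("mentioned").
Base order: Pablo has mentioned that who suspected a director has slept.

4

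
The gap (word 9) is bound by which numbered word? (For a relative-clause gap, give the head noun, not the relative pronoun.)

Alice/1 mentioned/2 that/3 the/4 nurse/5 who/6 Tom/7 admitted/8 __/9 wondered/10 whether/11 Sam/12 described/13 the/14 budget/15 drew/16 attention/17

5

The gap at 9 is the subject of "wondered", inside a relative clause.
The relative pronoun is "who" (word 6); it is bound by the head noun immediately before it.
Its filler is the head noun "nurse", at word 5.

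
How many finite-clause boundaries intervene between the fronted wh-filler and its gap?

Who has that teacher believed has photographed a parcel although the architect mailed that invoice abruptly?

"who" is extracted from the subject of "photographed".
Boundaries crossed, outermost first: [Ø] — 1 in total.

1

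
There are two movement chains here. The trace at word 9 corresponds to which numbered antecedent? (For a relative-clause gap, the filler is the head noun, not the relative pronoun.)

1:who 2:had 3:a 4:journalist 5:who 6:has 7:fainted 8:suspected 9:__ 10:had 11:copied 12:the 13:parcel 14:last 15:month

1

The marked gap is the subject of "copied".
Its filler is the fronted wh-phrase "who", at word 1.
(The other dependency links word 4 to a gap after word 5.)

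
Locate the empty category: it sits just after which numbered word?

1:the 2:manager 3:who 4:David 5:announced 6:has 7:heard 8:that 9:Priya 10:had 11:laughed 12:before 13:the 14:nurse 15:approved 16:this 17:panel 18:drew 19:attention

The displaced element is "the manager" (word 2).
It is linked across 1 clause boundary (Ø).
It functions as the subject of "heard", so the gap sits immediately after word 5 ("announced").
Base order: David announced that the manager has heard that Priya had laughed before the nurse approved this panel.

5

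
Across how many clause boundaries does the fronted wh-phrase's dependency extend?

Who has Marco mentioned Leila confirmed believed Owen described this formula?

"who" is extracted from the subject of "believed".
Boundaries crossed, outermost first: [Ø], [Ø] — 2 in total.

2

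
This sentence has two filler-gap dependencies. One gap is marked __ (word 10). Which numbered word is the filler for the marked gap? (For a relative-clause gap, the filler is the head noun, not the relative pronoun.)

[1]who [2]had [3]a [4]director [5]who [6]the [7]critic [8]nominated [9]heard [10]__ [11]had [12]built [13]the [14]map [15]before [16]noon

The marked gap is the subject of "built".
Its filler is the fronted wh-phrase "who", at word 1.
(The other dependency links word 4 to a gap after word 8.)

1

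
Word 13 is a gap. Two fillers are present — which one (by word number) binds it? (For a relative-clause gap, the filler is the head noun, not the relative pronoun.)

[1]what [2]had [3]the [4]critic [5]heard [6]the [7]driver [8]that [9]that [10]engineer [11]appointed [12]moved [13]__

The marked gap is the direct object of "moved".
Its filler is the fronted wh-phrase "what", at word 1.
(The other dependency links word 7 to a gap after word 11.)

1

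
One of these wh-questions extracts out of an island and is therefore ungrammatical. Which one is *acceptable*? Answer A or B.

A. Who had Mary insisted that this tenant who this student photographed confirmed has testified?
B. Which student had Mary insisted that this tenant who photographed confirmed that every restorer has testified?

In B, the wh-phrase is extracted from inside a complex-NP island (relative clause) (introduced by "who"), which blocks movement.
In A, the extraction path crosses only that-complement boundaries, which are transparent.
So A is grammatical.

A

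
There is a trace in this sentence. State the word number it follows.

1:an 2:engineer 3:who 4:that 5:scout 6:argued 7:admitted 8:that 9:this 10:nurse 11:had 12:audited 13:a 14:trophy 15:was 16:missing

6

The displaced element is "an engineer" (word 2).
It is linked across 1 clause boundary (Ø).
It functions as the subject of "admitted", so the gap sits immediately after word 6 ("argued").
Base order: That scout argued that an engineer admitted that this nurse had audited a trophy.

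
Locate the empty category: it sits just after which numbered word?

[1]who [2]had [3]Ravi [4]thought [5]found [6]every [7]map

The displaced element is "who" (word 1).
It is linked across 1 clause boundary (Ø).
It functions as the subject of "found", so the gap sits immediately after word 4 ("thought").
Base order: Ravi had thought that who found every map.

4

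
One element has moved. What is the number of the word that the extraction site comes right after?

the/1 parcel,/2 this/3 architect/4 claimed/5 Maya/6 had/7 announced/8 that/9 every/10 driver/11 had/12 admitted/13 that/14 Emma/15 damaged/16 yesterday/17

16

The displaced element is "the parcel" (word 2).
It is linked across 3 clause boundaries (Ø → that → that).
It functions as the direct object of "damaged", so the gap sits immediately after word 16 ("damaged").
Base order: This architect claimed Maya had announced that every driver had admitted that Emma damaged the parcel yesterday.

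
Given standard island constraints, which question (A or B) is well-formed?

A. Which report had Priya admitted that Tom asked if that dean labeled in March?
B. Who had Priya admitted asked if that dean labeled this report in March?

In A, the wh-phrase is extracted from inside a wh-island (introduced by "if"), which blocks movement.
In B, the extraction path crosses only that-complement boundaries, which are transparent.
So B is grammatical.

B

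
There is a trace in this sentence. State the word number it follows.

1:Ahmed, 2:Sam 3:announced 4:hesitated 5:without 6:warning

The displaced element is "Ahmed" (word 1).
It is linked across 1 clause boundary (Ø).
It functions as the subject of "hesitated", so the gap sits immediately after word 3 ("announced").
Base order: Sam announced Ahmed hesitated without warning.

3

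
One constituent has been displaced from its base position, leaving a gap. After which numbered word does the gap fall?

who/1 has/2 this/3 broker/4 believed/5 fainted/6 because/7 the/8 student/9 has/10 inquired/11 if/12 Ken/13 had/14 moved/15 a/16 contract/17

The displaced element is "who" (word 1).
It is linked across 1 clause boundary (Ø).
It functions as the subject of "fainted", so the gap sits immediately after word 5 ("believed").
Base order: This broker has believed that who fainted because the student has inquired if Ken had moved a contract.

5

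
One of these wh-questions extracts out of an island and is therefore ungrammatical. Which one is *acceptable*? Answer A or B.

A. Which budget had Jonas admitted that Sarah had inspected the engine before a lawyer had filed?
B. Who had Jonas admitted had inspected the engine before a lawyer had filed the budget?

B

In A, the wh-phrase is extracted from inside an adjunct island (introduced by "before"), which blocks movement.
In B, the extraction path crosses only that-complement boundaries, which are transparent.
So B is grammatical.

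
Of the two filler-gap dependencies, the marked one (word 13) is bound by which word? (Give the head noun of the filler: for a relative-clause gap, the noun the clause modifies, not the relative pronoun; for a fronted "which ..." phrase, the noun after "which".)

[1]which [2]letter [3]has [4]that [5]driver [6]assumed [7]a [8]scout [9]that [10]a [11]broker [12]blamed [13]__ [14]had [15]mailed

8

The marked gap is inside the relative clause, the direct object of "blamed".
Its filler is the head noun "scout" (via "that"), at word 8.
(The other dependency links word 2 to a gap after word 15.)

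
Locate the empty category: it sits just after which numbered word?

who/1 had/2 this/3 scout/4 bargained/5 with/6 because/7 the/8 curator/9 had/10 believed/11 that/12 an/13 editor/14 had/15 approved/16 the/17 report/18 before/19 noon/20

6

The displaced element is "who" (word 1).
It functions as the object of the preposition "with" of "bargained", so the gap sits immediately after word 6 ("with").
Base order: This scout had bargained with who because the curator had believed that an editor had approved the report before noon.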